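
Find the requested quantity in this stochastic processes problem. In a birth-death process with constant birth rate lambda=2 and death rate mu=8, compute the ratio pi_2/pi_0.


For birth-death process, pi_n/pi_0 = (lambda/mu)^n
= (2/8)^2
= 0.0625

0.0625


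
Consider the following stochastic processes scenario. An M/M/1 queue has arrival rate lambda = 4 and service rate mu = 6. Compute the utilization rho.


rho = lambda/mu
= 4/6
= 0.6667

0.6667


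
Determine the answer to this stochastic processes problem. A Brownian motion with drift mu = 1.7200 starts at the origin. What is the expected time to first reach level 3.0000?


Expected first passage time = a/mu
= 3.0000/1.7200
= 1.7442

1.7442


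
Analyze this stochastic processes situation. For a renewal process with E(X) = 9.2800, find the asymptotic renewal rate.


Long-run renewal rate = 1/E(X)
= 1/9.2800
= 0.1078

0.1078


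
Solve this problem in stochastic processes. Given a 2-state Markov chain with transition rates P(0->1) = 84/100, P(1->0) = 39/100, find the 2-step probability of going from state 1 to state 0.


Computing P^2 by matrix multiplication.
P = [[0.1600, 0.8400], [0.3900, 0.6100]]
After raising P to the power 2:
P^2(1,0) = 0.3003

0.3003


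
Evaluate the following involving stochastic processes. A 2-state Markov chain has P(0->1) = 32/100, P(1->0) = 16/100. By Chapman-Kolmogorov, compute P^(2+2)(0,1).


P^4 = P^2 * P^2
Computing via matrix multiplication of the transition matrix.
Entry (0,1) of P^4 = 0.6179

0.6179


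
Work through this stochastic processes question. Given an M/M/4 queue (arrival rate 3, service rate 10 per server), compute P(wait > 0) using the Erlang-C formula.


a = lambda/mu = 0.3000
rho = a/c = 0.0750
Erlang-C formula applied:
C(c,a) = 2.7030e-04

2.7030e-04


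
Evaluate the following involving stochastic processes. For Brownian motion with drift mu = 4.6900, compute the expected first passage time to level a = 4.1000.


Expected first passage time = a/mu
= 4.1000/4.6900
= 0.8742

0.8742


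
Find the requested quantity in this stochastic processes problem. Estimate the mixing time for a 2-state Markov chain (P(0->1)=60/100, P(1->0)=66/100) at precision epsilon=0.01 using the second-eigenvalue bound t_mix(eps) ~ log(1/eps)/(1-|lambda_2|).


lambda_2 = |1 - p01 - p10| = |1 - 0.6000 - 0.6600| = 0.2600
t_mix ~ log(1/eps)/(1 - |lambda_2|)
= log(100)/(1 - 0.2600) = 4.6052/0.7400
= 6.2232

6.2232


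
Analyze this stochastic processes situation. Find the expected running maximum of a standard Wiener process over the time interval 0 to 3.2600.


E(max B(s)) = sqrt(2t/pi)
= sqrt(2*3.2600/pi)
= sqrt(2.0754)
= 1.4406

1.4406


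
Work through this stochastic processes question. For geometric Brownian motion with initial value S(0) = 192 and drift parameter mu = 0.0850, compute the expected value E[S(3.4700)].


E[S(t)] = S(0) * exp(mu * t)
= 192 * exp(0.0850 * 3.4700)
= 192 * 1.3431
= 257.8674

257.8674


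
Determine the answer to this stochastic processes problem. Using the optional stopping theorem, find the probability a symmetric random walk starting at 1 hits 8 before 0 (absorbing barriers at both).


By optional stopping theorem: E(M at tau) = M(0) = 1
P(hit 8)*8 + P(hit 0)*0 = 1
P(hit 8) = (1 - 0)/(8 - 0) = 1/8 = 0.1250

0.1250


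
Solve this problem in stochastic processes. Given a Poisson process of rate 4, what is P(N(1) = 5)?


P(N(t)=k) = (lambda*t)^k * exp(-lambda*t) / k!
lambda*t = 4
= 4^5 * exp(-4) / 5!
= 1024 * 0.0183 / 120
= 0.1563

0.1563


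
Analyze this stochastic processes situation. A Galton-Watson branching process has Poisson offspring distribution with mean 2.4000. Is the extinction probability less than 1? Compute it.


Since mu = 2.4000 > 1, extinction prob q < 1.
Solve s = exp(mu*(s-1)) iteratively.
q = 0.1214

0.1214


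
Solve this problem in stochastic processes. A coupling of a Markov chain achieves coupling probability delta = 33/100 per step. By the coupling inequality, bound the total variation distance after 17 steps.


TV distance bound <= (1-delta)^n
= (1 - 0.3300)^17
= 0.6700^17
= 0.0011

0.0011


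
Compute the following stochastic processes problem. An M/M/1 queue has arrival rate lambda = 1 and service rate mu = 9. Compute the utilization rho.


rho = lambda/mu
= 1/9
= 0.1111

0.1111


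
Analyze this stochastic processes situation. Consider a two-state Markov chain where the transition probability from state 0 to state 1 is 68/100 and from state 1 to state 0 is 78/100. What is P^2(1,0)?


Computing P^2 by matrix multiplication.
P = [[0.3200, 0.6800], [0.7800, 0.2200]]
After raising P to the power 2:
P^2(1,0) = 0.4212

0.4212


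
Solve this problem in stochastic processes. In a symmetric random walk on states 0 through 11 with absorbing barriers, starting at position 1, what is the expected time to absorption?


For symmetric RW on 0,...,N with absorbing barriers, E(i) = i*(N-i)
E(1) = 1 * 10 = 10

10


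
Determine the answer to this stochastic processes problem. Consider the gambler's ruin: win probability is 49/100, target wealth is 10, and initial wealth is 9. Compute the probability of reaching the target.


Gambler's ruin formula:
r = q/p = 0.5100/0.4900 = 1.0408
P(win) = (1 - r^i)/(1 - r^N)
= (1 - 1.0408^9)/(1 - 1.0408^10)
= 0.8811

0.8811


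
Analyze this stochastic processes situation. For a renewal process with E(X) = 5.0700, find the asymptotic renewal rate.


Long-run renewal rate = 1/E(X)
= 1/5.0700
= 0.1972

0.1972


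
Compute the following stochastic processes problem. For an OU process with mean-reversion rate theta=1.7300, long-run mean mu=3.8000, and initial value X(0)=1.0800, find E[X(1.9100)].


E[X(t)] = mu + (X(0) - mu)*exp(-theta*t)
= 3.8000 + (1.0800 - 3.8000)*exp(-1.7300*1.9100)
= 3.8000 + -2.7200 * 0.0367
= 3.7001

3.7001


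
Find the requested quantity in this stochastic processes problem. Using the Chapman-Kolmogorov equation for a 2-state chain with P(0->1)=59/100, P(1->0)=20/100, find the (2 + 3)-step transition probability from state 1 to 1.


P^5 = P^2 * P^3
Computing via matrix multiplication of the transition matrix.
Entry (1,1) of P^5 = 0.7469

0.7469


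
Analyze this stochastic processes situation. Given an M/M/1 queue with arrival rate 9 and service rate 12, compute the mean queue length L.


rho = 9/12 = 0.7500
L = rho/(1-rho)
= 0.7500/0.2500
= 3.0000

3.0000


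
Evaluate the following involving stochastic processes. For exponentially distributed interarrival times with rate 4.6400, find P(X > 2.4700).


P(X > t) = exp(-lambda * t)
= exp(-4.6400 * 2.4700)
= exp(-11.4608) = 1.0535e-05

1.0535e-05


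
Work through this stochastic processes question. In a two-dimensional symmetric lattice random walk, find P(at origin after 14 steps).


P = C(14,7)^2 / 4^14
= 3432^2 / 268435456
= 11778624 / 268435456
= 0.0439

0.0439


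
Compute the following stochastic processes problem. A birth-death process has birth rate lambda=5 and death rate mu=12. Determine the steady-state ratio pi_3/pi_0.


For birth-death process, pi_n/pi_0 = (lambda/mu)^n
= (5/12)^3
= 0.0723

0.0723


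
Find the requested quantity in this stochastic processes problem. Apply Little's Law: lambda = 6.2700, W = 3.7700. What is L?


Little's Law: L = lambda * W
= 6.2700 * 3.7700
= 23.6379

23.6379


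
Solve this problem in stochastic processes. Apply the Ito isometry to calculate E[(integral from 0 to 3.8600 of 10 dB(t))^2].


By Ito isometry: E[(int f dB)^2] = int f^2 dt
= 10^2 * 3.8600
= 100 * 3.8600 = 386.0000

386.0000


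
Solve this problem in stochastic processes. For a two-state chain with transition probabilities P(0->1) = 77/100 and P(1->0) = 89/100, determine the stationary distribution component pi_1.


Stationary distribution: pi_0 = p10/(p01+p10), pi_1 = p01/(p01+p10)
p01 = 0.7700, p10 = 0.8900
pi_1 = 0.4639

0.4639


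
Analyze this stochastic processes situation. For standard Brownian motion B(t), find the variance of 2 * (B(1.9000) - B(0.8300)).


Var(alpha*(B(t)-B(s))) = alpha^2 * (t-s)
= 2^2 * (1.9000 - 0.8300)
= 4 * 1.0700
= 4.2800

4.2800


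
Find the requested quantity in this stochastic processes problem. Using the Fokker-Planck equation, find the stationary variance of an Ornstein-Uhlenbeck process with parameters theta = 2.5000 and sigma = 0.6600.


Stationary variance = sigma^2 / (2*theta)
= 0.6600^2 / (2*2.5000)
= 0.4356 / 5.0000
= 0.0871

0.0871


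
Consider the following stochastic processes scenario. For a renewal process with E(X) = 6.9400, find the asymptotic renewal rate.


Long-run renewal rate = 1/E(X)
= 1/6.9400
= 0.1441

0.1441


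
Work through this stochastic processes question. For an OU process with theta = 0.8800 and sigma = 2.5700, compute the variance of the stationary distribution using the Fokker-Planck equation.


Stationary variance = sigma^2 / (2*theta)
= 2.5700^2 / (2*0.8800)
= 6.6049 / 1.7600
= 3.7528

3.7528


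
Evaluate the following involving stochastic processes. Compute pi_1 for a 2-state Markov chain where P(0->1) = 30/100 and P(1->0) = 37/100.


Stationary distribution: pi_0 = p10/(p01+p10), pi_1 = p01/(p01+p10)
p01 = 0.3000, p10 = 0.3700
pi_1 = 0.4478

0.4478


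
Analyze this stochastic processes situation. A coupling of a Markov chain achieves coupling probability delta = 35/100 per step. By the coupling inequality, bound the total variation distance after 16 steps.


TV distance bound <= (1-delta)^n
= (1 - 0.3500)^16
= 0.6500^16
= 0.0010

0.0010


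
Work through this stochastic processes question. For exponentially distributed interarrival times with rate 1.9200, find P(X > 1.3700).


P(X > t) = exp(-lambda * t)
= exp(-1.9200 * 1.3700)
= exp(-2.6304) = 0.0720

0.0720


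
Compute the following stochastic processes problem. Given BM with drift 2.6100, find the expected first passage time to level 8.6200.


Expected first passage time = a/mu
= 8.6200/2.6100
= 3.3027

3.3027


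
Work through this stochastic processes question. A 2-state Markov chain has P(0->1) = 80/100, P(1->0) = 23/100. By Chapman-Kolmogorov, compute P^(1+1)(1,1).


P^2 = P^1 * P^1
Computing via matrix multiplication of the transition matrix.
Entry (1,1) of P^2 = 0.7769

0.7769


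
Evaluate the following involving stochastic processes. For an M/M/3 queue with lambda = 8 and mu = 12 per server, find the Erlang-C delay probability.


a = lambda/mu = 0.6667
rho = a/c = 0.2222
Erlang-C formula applied:
C(c,a) = 0.0325

0.0325


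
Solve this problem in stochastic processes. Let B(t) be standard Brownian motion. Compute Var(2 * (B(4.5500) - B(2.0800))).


Var(alpha*(B(t)-B(s))) = alpha^2 * (t-s)
= 2^2 * (4.5500 - 2.0800)
= 4 * 2.4700
= 9.8800

9.8800


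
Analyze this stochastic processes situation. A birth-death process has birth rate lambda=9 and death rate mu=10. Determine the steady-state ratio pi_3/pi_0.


For birth-death process, pi_n/pi_0 = (lambda/mu)^n
= (9/10)^3
= 0.7290

0.7290


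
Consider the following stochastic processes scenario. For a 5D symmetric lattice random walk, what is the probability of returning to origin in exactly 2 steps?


P(return in 2 steps) = P(reverse first step) = 1/(2d)
= 1/10
= 0.1000

0.1000


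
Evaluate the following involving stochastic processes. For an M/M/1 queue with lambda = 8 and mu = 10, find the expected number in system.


rho = 8/10 = 0.8000
L = rho/(1-rho)
= 0.8000/0.2000
= 4.0000

4.0000


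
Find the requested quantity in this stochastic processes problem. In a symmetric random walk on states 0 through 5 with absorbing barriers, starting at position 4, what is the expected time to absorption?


For symmetric RW on 0,...,N with absorbing barriers, E(i) = i*(N-i)
E(4) = 4 * 1 = 4

4


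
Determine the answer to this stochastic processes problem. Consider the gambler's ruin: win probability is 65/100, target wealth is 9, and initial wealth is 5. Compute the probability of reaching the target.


Gambler's ruin formula:
r = q/p = 0.3500/0.6500 = 0.5385
P(win) = (1 - r^i)/(1 - r^N)
= (1 - 0.5385^5)/(1 - 0.5385^9)
= 0.9584

0.9584


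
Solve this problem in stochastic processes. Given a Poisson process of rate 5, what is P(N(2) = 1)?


P(N(t)=k) = (lambda*t)^k * exp(-lambda*t) / k!
lambda*t = 10
= 10^1 * exp(-10) / 1!
= 10 * 4.5400e-05 / 1
= 4.5400e-04

4.5400e-04


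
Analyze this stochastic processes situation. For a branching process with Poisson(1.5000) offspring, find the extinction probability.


Since mu = 1.5000 > 1, extinction prob q < 1.
Solve s = exp(mu*(s-1)) iteratively.
q = 0.4172

0.4172


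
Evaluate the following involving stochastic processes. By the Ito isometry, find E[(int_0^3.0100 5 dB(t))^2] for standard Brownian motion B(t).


By Ito isometry: E[(int f dB)^2] = int f^2 dt
= 5^2 * 3.0100
= 25 * 3.0100 = 75.2500

75.2500


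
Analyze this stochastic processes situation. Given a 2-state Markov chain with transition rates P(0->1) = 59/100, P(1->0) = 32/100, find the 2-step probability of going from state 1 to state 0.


Computing P^2 by matrix multiplication.
P = [[0.4100, 0.5900], [0.3200, 0.6800]]
After raising P to the power 2:
P^2(1,0) = 0.3488

0.3488


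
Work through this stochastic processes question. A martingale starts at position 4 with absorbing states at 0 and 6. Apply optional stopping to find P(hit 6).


By optional stopping theorem: E(M at tau) = M(0) = 4
P(hit 6)*6 + P(hit 0)*0 = 4
P(hit 6) = (4 - 0)/(6 - 0) = 2/3 = 0.6667

0.6667


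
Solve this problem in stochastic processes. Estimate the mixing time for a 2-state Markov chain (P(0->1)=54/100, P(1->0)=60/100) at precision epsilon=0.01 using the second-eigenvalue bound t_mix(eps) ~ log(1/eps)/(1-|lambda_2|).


lambda_2 = |1 - p01 - p10| = |1 - 0.5400 - 0.6000| = 0.1400
t_mix ~ log(1/eps)/(1 - |lambda_2|)
= log(100)/(1 - 0.1400) = 4.6052/0.8600
= 5.3548

5.3548


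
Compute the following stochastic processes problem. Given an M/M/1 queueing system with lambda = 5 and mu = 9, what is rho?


rho = lambda/mu
= 5/9
= 0.5556

0.5556


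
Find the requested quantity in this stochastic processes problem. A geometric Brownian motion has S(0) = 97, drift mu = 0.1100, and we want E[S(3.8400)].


E[S(t)] = S(0) * exp(mu * t)
= 97 * exp(0.1100 * 3.8400)
= 97 * 1.5256
= 147.9850

147.9850


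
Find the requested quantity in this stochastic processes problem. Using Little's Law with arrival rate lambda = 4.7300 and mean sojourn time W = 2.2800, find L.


Little's Law: L = lambda * W
= 4.7300 * 2.2800
= 10.7844

10.7844


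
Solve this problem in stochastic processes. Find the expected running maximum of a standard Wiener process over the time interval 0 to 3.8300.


E(max B(s)) = sqrt(2t/pi)
= sqrt(2*3.8300/pi)
= sqrt(2.4383)
= 1.5615

1.5615


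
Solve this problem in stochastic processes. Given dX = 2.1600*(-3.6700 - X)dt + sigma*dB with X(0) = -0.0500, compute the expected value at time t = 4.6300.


E[X(t)] = mu + (X(0) - mu)*exp(-theta*t)
= -3.6700 + (-0.0500 - -3.6700)*exp(-2.1600*4.6300)
= -3.6700 + 3.6200 * 4.5364e-05
= -3.6698

-3.6698


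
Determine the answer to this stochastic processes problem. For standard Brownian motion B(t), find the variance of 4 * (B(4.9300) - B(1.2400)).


Var(alpha*(B(t)-B(s))) = alpha^2 * (t-s)
= 4^2 * (4.9300 - 1.2400)
= 16 * 3.6900
= 59.0400

59.0400


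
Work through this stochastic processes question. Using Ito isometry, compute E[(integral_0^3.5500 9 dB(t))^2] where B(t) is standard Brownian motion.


By Ito isometry: E[(int f dB)^2] = int f^2 dt
= 9^2 * 3.5500
= 81 * 3.5500 = 287.5500

287.5500


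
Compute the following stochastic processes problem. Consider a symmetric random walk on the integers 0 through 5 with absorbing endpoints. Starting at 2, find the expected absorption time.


For symmetric RW on 0,...,N with absorbing barriers, E(i) = i*(N-i)
E(2) = 2 * 3 = 6

6


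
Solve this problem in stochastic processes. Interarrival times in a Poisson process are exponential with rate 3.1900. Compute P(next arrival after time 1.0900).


P(X > t) = exp(-lambda * t)
= exp(-3.1900 * 1.0900)
= exp(-3.4771) = 0.0309

0.0309


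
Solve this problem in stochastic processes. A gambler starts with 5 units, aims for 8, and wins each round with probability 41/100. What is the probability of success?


Gambler's ruin formula:
r = q/p = 0.5900/0.4100 = 1.4390
P(win) = (1 - r^i)/(1 - r^N)
= (1 - 1.4390^5)/(1 - 1.4390^8)
= 0.2974

0.2974


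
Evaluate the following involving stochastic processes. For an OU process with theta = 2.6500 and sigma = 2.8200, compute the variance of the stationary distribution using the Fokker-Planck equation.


Stationary variance = sigma^2 / (2*theta)
= 2.8200^2 / (2*2.6500)
= 7.9524 / 5.3000
= 1.5005

1.5005


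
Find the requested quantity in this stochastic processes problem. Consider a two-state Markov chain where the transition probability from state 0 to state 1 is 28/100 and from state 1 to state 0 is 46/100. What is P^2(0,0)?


Computing P^2 by matrix multiplication.
P = [[0.7200, 0.2800], [0.4600, 0.5400]]
After raising P to the power 2:
P^2(0,0) = 0.6472

0.6472


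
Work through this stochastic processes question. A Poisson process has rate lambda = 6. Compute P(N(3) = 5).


P(N(t)=k) = (lambda*t)^k * exp(-lambda*t) / k!
lambda*t = 18
= 18^5 * exp(-18) / 5!
= 1889568 * 1.5230e-08 / 120
= 2.3982e-04

2.3982e-04


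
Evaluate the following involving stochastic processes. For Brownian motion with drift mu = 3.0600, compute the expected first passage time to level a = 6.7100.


Expected first passage time = a/mu
= 6.7100/3.0600
= 2.1928

2.1928


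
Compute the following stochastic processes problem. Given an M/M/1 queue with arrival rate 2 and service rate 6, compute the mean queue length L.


rho = 2/6 = 0.3333
L = rho/(1-rho)
= 0.3333/0.6667
= 0.5000

0.5000


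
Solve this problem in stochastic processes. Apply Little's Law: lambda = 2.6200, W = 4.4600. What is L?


Little's Law: L = lambda * W
= 2.6200 * 4.4600
= 11.6852

11.6852


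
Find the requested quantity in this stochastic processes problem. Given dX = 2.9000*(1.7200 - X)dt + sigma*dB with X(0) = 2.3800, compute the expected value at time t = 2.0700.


E[X(t)] = mu + (X(0) - mu)*exp(-theta*t)
= 1.7200 + (2.3800 - 1.7200)*exp(-2.9000*2.0700)
= 1.7200 + 0.6600 * 0.0025
= 1.7216

1.7216


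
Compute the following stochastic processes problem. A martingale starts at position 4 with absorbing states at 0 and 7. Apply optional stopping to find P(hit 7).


By optional stopping theorem: E(M at tau) = M(0) = 4
P(hit 7)*7 + P(hit 0)*0 = 4
P(hit 7) = (4 - 0)/(7 - 0) = 4/7 = 0.5714

0.5714


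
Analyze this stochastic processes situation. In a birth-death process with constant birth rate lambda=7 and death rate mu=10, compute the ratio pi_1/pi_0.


For birth-death process, pi_n/pi_0 = (lambda/mu)^n
= (7/10)^1
= 0.7000

0.7000


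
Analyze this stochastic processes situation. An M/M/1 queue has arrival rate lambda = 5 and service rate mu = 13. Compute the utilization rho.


rho = lambda/mu
= 5/13
= 0.3846

0.3846


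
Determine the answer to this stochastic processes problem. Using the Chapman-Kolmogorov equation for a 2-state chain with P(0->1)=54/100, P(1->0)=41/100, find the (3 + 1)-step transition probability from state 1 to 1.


P^4 = P^3 * P^1
Computing via matrix multiplication of the transition matrix.
Entry (1,1) of P^4 = 0.5684

0.5684


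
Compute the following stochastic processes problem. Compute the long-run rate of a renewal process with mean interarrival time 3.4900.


Long-run renewal rate = 1/E(X)
= 1/3.4900
= 0.2865

0.2865


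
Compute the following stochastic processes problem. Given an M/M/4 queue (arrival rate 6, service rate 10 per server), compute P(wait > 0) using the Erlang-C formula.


a = lambda/mu = 0.6000
rho = a/c = 0.1500
Erlang-C formula applied:
C(c,a) = 0.0035

0.0035


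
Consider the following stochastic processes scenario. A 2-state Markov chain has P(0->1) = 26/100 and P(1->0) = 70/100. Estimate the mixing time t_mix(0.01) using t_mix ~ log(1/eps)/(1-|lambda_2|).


lambda_2 = |1 - p01 - p10| = |1 - 0.2600 - 0.7000| = 0.0400
t_mix ~ log(1/eps)/(1 - |lambda_2|)
= log(100)/(1 - 0.0400) = 4.6052/0.9600
= 4.7971

4.7971


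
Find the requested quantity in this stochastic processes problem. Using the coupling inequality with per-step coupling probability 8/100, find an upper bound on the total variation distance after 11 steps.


TV distance bound <= (1-delta)^n
= (1 - 0.0800)^11
= 0.9200^11
= 0.3996

0.3996


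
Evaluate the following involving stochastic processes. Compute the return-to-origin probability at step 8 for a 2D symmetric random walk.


P = C(8,4)^2 / 4^8
= 70^2 / 65536
= 4900 / 65536
= 0.0748

0.0748


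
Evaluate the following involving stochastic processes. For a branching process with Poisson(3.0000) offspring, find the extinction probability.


Since mu = 3.0000 > 1, extinction prob q < 1.
Solve s = exp(mu*(s-1)) iteratively.
q = 0.0595

0.0595


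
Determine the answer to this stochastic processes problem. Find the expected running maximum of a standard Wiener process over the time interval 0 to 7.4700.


E(max B(s)) = sqrt(2t/pi)
= sqrt(2*7.4700/pi)
= sqrt(4.7555)
= 2.1807

2.1807


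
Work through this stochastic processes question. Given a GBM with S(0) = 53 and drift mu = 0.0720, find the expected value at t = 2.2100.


E[S(t)] = S(0) * exp(mu * t)
= 53 * exp(0.0720 * 2.2100)
= 53 * 1.1725
= 62.1414

62.1414


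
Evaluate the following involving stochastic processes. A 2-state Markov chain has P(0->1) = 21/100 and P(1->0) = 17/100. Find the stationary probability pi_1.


Stationary distribution: pi_0 = p10/(p01+p10), pi_1 = p01/(p01+p10)
p01 = 0.2100, p10 = 0.1700
pi_1 = 0.5526

0.5526


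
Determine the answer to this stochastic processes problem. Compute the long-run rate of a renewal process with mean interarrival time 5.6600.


Long-run renewal rate = 1/E(X)
= 1/5.6600
= 0.1767

0.1767


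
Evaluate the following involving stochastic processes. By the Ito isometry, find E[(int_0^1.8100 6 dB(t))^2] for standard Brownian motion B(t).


By Ito isometry: E[(int f dB)^2] = int f^2 dt
= 6^2 * 1.8100
= 36 * 1.8100 = 65.1600

65.1600


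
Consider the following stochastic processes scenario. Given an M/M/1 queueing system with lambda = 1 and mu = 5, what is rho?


rho = lambda/mu
= 1/5
= 0.2000

0.2000


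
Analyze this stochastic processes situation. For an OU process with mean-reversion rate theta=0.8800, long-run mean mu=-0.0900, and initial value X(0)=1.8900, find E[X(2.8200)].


E[X(t)] = mu + (X(0) - mu)*exp(-theta*t)
= -0.0900 + (1.8900 - -0.0900)*exp(-0.8800*2.8200)
= -0.0900 + 1.9800 * 0.0836
= 0.0755

0.0755


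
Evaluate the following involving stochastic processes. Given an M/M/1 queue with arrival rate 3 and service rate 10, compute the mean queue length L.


rho = 3/10 = 0.3000
L = rho/(1-rho)
= 0.3000/0.7000
= 0.4286

0.4286


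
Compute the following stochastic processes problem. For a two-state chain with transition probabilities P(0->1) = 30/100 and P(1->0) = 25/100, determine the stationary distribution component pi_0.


Stationary distribution: pi_0 = p10/(p01+p10), pi_1 = p01/(p01+p10)
p01 = 0.3000, p10 = 0.2500
pi_0 = 0.4545

0.4545


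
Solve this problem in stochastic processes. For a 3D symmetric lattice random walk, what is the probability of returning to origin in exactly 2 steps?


P(return in 2 steps) = P(reverse first step) = 1/(2d)
= 1/6
= 0.1667

0.1667


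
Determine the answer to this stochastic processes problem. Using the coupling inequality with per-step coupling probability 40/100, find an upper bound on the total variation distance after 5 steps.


TV distance bound <= (1-delta)^n
= (1 - 0.4000)^5
= 0.6000^5
= 0.0778

0.0778


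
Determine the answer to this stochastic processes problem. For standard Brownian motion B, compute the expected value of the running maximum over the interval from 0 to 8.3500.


E(max B(s)) = sqrt(2t/pi)
= sqrt(2*8.3500/pi)
= sqrt(5.3158)
= 2.3056

2.3056


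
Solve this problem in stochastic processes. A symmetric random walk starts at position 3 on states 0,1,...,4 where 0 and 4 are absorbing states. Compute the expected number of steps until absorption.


For symmetric RW on 0,...,N with absorbing barriers, E(i) = i*(N-i)
E(3) = 3 * 1 = 3

3


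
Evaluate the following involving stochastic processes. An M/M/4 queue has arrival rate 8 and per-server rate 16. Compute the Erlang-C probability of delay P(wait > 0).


a = lambda/mu = 0.5000
rho = a/c = 0.1250
Erlang-C formula applied:
C(c,a) = 0.0018

0.0018


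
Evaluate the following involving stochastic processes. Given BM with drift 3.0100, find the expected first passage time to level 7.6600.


Expected first passage time = a/mu
= 7.6600/3.0100
= 2.5449

2.5449


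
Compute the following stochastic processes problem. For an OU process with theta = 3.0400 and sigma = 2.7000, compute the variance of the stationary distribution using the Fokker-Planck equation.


Stationary variance = sigma^2 / (2*theta)
= 2.7000^2 / (2*3.0400)
= 7.2900 / 6.0800
= 1.1990

1.1990


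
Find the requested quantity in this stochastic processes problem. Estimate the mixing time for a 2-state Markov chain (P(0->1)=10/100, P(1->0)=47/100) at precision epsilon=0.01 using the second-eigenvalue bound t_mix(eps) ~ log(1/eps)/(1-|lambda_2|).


lambda_2 = |1 - p01 - p10| = |1 - 0.1000 - 0.4700| = 0.4300
t_mix ~ log(1/eps)/(1 - |lambda_2|)
= log(100)/(1 - 0.4300) = 4.6052/0.5700
= 8.0792

8.0792


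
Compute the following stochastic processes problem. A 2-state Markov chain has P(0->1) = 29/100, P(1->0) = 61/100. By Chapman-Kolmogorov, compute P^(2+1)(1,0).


P^3 = P^2 * P^1
Computing via matrix multiplication of the transition matrix.
Entry (1,0) of P^3 = 0.6771

0.6771


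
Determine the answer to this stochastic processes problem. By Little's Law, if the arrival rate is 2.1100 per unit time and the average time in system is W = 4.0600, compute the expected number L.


Little's Law: L = lambda * W
= 2.1100 * 4.0600
= 8.5666

8.5666


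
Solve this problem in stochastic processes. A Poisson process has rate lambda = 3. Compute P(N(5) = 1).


P(N(t)=k) = (lambda*t)^k * exp(-lambda*t) / k!
lambda*t = 15
= 15^1 * exp(-15) / 1!
= 15 * 3.0590e-07 / 1
= 4.5885e-06

4.5885e-06


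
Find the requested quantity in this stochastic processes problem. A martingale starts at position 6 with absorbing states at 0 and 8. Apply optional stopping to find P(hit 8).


By optional stopping theorem: E(M at tau) = M(0) = 6
P(hit 8)*8 + P(hit 0)*0 = 6
P(hit 8) = (6 - 0)/(8 - 0) = 3/4 = 0.7500

0.7500


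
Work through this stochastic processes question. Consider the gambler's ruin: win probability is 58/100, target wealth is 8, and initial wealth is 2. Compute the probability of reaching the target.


Gambler's ruin formula:
r = q/p = 0.4200/0.5800 = 0.7241
P(win) = (1 - r^i)/(1 - r^N)
= (1 - 0.7241^2)/(1 - 0.7241^8)
= 0.5145

0.5145


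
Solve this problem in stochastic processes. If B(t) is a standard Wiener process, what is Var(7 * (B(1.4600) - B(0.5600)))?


Var(alpha*(B(t)-B(s))) = alpha^2 * (t-s)
= 7^2 * (1.4600 - 0.5600)
= 49 * 0.9000
= 44.1000

44.1000


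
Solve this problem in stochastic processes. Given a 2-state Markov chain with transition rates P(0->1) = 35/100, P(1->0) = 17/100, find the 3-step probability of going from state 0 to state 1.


Computing P^3 by matrix multiplication.
P = [[0.6500, 0.3500], [0.1700, 0.8300]]
After raising P to the power 3:
P^3(0,1) = 0.5986

0.5986


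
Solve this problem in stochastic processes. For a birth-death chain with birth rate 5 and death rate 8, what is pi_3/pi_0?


For birth-death process, pi_n/pi_0 = (lambda/mu)^n
= (5/8)^3
= 0.2441

0.2441


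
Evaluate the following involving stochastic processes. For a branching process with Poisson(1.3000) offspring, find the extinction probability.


Since mu = 1.3000 > 1, extinction prob q < 1.
Solve s = exp(mu*(s-1)) iteratively.
q = 0.5770

0.5770


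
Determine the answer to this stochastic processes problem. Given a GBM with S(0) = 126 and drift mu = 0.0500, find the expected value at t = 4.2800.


E[S(t)] = S(0) * exp(mu * t)
= 126 * exp(0.0500 * 4.2800)
= 126 * 1.2386
= 156.0665

156.0665


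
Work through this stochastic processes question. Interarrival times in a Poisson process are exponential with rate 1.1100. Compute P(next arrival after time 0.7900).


P(X > t) = exp(-lambda * t)
= exp(-1.1100 * 0.7900)
= exp(-0.8769) = 0.4161

0.4161


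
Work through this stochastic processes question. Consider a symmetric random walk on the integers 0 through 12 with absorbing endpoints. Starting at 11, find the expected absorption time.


For symmetric RW on 0,...,N with absorbing barriers, E(i) = i*(N-i)
E(11) = 11 * 1 = 11

11


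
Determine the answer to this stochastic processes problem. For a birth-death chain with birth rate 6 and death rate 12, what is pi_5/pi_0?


For birth-death process, pi_n/pi_0 = (lambda/mu)^n
= (6/12)^5
= 0.0312

0.0312


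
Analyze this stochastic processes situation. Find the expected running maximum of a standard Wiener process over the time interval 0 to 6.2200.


E(max B(s)) = sqrt(2t/pi)
= sqrt(2*6.2200/pi)
= sqrt(3.9598)
= 1.9899

1.9899


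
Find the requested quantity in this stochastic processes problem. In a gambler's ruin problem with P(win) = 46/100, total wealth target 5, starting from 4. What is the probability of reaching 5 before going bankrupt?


Gambler's ruin formula:
r = q/p = 0.5400/0.4600 = 1.1739
P(win) = (1 - r^i)/(1 - r^N)
= (1 - 1.1739^4)/(1 - 1.1739^5)
= 0.7313

0.7313


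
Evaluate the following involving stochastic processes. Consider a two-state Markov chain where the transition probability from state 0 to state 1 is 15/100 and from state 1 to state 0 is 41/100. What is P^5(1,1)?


Computing P^5 by matrix multiplication.
P = [[0.8500, 0.1500], [0.4100, 0.5900]]
After raising P to the power 5:
P^5(1,1) = 0.2799

0.2799


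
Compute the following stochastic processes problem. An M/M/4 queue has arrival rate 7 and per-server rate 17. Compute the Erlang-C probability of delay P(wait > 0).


a = lambda/mu = 0.4118
rho = a/c = 0.1029
Erlang-C formula applied:
C(c,a) = 8.8456e-04

8.8456e-04


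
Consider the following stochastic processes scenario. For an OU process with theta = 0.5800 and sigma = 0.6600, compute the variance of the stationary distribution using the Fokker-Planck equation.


Stationary variance = sigma^2 / (2*theta)
= 0.6600^2 / (2*0.5800)
= 0.4356 / 1.1600
= 0.3755

0.3755


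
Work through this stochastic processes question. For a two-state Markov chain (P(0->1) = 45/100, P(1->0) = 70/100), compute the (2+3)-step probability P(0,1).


P^5 = P^2 * P^3
Computing via matrix multiplication of the transition matrix.
Entry (0,1) of P^5 = 0.3913

0.3913


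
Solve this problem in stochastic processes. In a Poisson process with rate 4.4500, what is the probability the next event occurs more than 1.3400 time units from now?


P(X > t) = exp(-lambda * t)
= exp(-4.4500 * 1.3400)
= exp(-5.9630) = 0.0026

0.0026


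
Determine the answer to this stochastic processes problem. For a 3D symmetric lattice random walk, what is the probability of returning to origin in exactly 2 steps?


P(return in 2 steps) = P(reverse first step) = 1/(2d)
= 1/6
= 0.1667

0.1667


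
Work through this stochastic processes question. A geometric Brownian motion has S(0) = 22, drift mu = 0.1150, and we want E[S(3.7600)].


E[S(t)] = S(0) * exp(mu * t)
= 22 * exp(0.1150 * 3.7600)
= 22 * 1.5410
= 33.9009

33.9009


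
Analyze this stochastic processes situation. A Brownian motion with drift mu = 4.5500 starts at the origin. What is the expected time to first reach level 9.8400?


Expected first passage time = a/mu
= 9.8400/4.5500
= 2.1626

2.1626


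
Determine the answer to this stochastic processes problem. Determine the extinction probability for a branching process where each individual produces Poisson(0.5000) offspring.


Since mu = 0.5000 <= 1, extinction probability = 1.

1.0000


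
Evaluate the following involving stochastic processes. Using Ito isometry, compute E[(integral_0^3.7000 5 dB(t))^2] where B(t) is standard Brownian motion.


By Ito isometry: E[(int f dB)^2] = int f^2 dt
= 5^2 * 3.7000
= 25 * 3.7000 = 92.5000

92.5000


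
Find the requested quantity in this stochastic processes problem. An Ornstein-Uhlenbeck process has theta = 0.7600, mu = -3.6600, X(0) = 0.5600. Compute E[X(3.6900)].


E[X(t)] = mu + (X(0) - mu)*exp(-theta*t)
= -3.6600 + (0.5600 - -3.6600)*exp(-0.7600*3.6900)
= -3.6600 + 4.2200 * 0.0605
= -3.4045

-3.4045


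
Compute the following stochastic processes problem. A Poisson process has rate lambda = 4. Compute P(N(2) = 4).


P(N(t)=k) = (lambda*t)^k * exp(-lambda*t) / k!
lambda*t = 8
= 8^4 * exp(-8) / 4!
= 4096 * 3.3546e-04 / 24
= 0.0573

0.0573


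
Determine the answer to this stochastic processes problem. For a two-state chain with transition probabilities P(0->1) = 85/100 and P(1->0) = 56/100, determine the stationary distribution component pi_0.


Stationary distribution: pi_0 = p10/(p01+p10), pi_1 = p01/(p01+p10)
p01 = 0.8500, p10 = 0.5600
pi_0 = 0.3972

0.3972


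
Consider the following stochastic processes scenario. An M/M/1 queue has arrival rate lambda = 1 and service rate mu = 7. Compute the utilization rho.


rho = lambda/mu
= 1/7
= 0.1429

0.1429


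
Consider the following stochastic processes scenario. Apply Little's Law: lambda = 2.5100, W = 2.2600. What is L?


Little's Law: L = lambda * W
= 2.5100 * 2.2600
= 5.6726

5.6726


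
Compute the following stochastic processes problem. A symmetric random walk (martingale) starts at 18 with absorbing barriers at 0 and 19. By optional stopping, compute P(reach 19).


By optional stopping theorem: E(M at tau) = M(0) = 18
P(hit 19)*19 + P(hit 0)*0 = 18
P(hit 19) = (18 - 0)/(19 - 0) = 18/19 = 0.9474

0.9474


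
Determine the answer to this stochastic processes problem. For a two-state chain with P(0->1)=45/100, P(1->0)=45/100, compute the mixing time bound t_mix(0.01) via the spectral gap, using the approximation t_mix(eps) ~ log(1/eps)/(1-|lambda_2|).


lambda_2 = |1 - p01 - p10| = |1 - 0.4500 - 0.4500| = 0.1000
t_mix ~ log(1/eps)/(1 - |lambda_2|)
= log(100)/(1 - 0.1000) = 4.6052/0.9000
= 5.1169

5.1169


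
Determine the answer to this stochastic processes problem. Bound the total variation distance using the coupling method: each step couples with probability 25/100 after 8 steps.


TV distance bound <= (1-delta)^n
= (1 - 0.2500)^8
= 0.7500^8
= 0.1001

0.1001


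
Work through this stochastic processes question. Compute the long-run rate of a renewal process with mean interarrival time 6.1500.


Long-run renewal rate = 1/E(X)
= 1/6.1500
= 0.1626

0.1626


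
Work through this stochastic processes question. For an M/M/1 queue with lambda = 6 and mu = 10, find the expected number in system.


rho = 6/10 = 0.6000
L = rho/(1-rho)
= 0.6000/0.4000
= 1.5000

1.5000


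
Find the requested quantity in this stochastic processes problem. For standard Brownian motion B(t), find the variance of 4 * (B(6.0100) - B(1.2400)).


Var(alpha*(B(t)-B(s))) = alpha^2 * (t-s)
= 4^2 * (6.0100 - 1.2400)
= 16 * 4.7700
= 76.3200

76.3200


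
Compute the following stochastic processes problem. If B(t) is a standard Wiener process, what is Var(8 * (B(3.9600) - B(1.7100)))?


Var(alpha*(B(t)-B(s))) = alpha^2 * (t-s)
= 8^2 * (3.9600 - 1.7100)
= 64 * 2.2500
= 144.0000

144.0000


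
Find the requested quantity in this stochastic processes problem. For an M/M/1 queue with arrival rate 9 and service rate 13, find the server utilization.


rho = lambda/mu
= 9/13
= 0.6923

0.6923


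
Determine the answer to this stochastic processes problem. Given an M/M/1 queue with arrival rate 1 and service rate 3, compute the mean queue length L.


rho = 1/3 = 0.3333
L = rho/(1-rho)
= 0.3333/0.6667
= 0.5000

0.5000


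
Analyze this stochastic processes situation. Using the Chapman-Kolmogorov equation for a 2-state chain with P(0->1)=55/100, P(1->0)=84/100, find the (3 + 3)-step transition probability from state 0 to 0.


P^6 = P^3 * P^3
Computing via matrix multiplication of the transition matrix.
Entry (0,0) of P^6 = 0.6057

0.6057


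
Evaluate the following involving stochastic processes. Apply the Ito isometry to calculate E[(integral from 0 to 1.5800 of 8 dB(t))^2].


By Ito isometry: E[(int f dB)^2] = int f^2 dt
= 8^2 * 1.5800
= 64 * 1.5800 = 101.1200

101.1200


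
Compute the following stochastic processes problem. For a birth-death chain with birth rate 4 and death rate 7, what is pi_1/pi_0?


For birth-death process, pi_n/pi_0 = (lambda/mu)^n
= (4/7)^1
= 0.5714

0.5714


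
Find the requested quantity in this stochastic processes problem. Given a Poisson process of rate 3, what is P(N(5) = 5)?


P(N(t)=k) = (lambda*t)^k * exp(-lambda*t) / k!
lambda*t = 15
= 15^5 * exp(-15) / 5!
= 759375 * 3.0590e-07 / 120
= 0.0019

0.0019


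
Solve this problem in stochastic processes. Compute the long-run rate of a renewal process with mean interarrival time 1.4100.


Long-run renewal rate = 1/E(X)
= 1/1.4100
= 0.7092

0.7092


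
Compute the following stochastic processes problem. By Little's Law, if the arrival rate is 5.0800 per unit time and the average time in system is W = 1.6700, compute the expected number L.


Little's Law: L = lambda * W
= 5.0800 * 1.6700
= 8.4836

8.4836


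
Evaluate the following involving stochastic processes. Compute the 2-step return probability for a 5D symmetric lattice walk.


P(return in 2 steps) = P(reverse first step) = 1/(2d)
= 1/10
= 0.1000

0.1000


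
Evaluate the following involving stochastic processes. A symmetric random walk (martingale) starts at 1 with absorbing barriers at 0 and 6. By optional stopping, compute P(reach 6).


By optional stopping theorem: E(M at tau) = M(0) = 1
P(hit 6)*6 + P(hit 0)*0 = 1
P(hit 6) = (1 - 0)/(6 - 0) = 1/6 = 0.1667

0.1667


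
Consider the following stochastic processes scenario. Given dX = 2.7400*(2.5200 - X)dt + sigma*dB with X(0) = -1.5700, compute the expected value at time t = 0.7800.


E[X(t)] = mu + (X(0) - mu)*exp(-theta*t)
= 2.5200 + (-1.5700 - 2.5200)*exp(-2.7400*0.7800)
= 2.5200 + -4.0900 * 0.1180
= 2.0374

2.0374


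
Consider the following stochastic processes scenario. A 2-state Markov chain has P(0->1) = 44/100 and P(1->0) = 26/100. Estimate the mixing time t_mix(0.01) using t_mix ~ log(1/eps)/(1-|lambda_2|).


lambda_2 = |1 - p01 - p10| = |1 - 0.4400 - 0.2600| = 0.3000
t_mix ~ log(1/eps)/(1 - |lambda_2|)
= log(100)/(1 - 0.3000) = 4.6052/0.7000
= 6.5788

6.5788


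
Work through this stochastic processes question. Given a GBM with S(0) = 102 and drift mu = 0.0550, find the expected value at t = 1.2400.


E[S(t)] = S(0) * exp(mu * t)
= 102 * exp(0.0550 * 1.2400)
= 102 * 1.0706
= 109.1991

109.1991


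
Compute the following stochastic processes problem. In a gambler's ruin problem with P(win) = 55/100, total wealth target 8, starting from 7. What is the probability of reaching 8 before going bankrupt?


Gambler's ruin formula:
r = q/p = 0.4500/0.5500 = 0.8182
P(win) = (1 - r^i)/(1 - r^N)
= (1 - 0.8182^7)/(1 - 0.8182^8)
= 0.9442

0.9442


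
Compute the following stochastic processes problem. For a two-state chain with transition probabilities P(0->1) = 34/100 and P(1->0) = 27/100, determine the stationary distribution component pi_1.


Stationary distribution: pi_0 = p10/(p01+p10), pi_1 = p01/(p01+p10)
p01 = 0.3400, p10 = 0.2700
pi_1 = 0.5574

0.5574
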